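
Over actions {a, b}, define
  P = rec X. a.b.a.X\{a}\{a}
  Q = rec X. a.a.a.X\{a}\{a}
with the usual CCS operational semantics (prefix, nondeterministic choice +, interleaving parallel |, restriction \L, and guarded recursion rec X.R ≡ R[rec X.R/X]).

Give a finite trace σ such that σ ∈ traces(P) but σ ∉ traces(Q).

ab

P's transition system — 4 states:
  u0 = rec X. a.b.a.X\{a}\{a} :: —a→ u1
  u1 = b.a.(rec X. a.b.a.X\{a}\{a})\{a}\{a} :: —b→ u2
  u2 = a.(rec X. a.b.a.X\{a}\{a})\{a}\{a} :: —a→ u3
  u3 = (rec X. a.b.a.X\{a}\{a})\{a}\{a} :: stopped
Q's transition system — 4 states:
  v0 = rec X. a.a.a.X\{a}\{a} :: —a→ v1
  v1 = a.a.(rec X. a.a.a.X\{a}\{a})\{a}\{a} :: —a→ v2
  v2 = a.(rec X. a.a.a.X\{a}\{a})\{a}\{a} :: —a→ v3
  v3 = (rec X. a.a.a.X\{a}\{a})\{a}\{a} :: stopped
Run σ = ⟨ab⟩ on P: start {u0}
  after a @ step 1: {u1}
  after b @ step 2: {u2}
  P completes σ.
Run σ = ⟨ab⟩ on Q: start {v0}
  after a @ step 1: {v1}
  after b @ step 2: ∅ (Q stuck)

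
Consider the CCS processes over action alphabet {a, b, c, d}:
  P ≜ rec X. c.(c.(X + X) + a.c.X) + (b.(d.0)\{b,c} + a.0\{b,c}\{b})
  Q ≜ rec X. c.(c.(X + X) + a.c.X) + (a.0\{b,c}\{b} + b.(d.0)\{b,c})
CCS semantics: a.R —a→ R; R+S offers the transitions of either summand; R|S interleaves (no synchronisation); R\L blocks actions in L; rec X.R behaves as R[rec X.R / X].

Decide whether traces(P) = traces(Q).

traces(P) = traces(Q)

LTS(P): 7 reachable states
  m0 = rec X. c.(c.(X + X) + a.c.X) + (b.(d.0)\{b,c} + a.0\{b,c}\{b}) → --a--▸ m1, --b--▸ m2, --c--▸ m3
  m1 = 0\{b,c}\{b} → ·
  m2 = (d.0)\{b,c} → --d--▸ m4
  m3 = c.((rec X. c.(c.(X + X) + a.c.X) + (b.(d.0)\{b,c} + a.0\{b,c}\{b})) + (rec X. c.(c.(X + X) + a.c.X) + (b.(d.0)\{b,c} + a.0\{b,c}\{b}))) + a.c.(rec X. c.(c.(X + X) + a.c.X) + (b.(d.0)\{b,c} + a.0\{b,c}\{b})) → --a--▸ m5, --c--▸ m6
  m4 = 0\{b,c} → ·
  m5 = c.(rec X. c.(c.(X + X) + a.c.X) + (b.(d.0)\{b,c} + a.0\{b,c}\{b})) → --c--▸ m0
  m6 = (rec X. c.(c.(X + X) + a.c.X) + (b.(d.0)\{b,c} + a.0\{b,c}\{b})) + (rec X. c.(c.(X + X) + a.c.X) + (b.(d.0)\{b,c} + a.0\{b,c}\{b})) → --a--▸ m1, --b--▸ m2, --c--▸ m3
LTS(Q): 7 reachable states
  n0 = rec X. c.(c.(X + X) + a.c.X) + (a.0\{b,c}\{b} + b.(d.0)\{b,c}) → --a--▸ n1, --b--▸ n2, --c--▸ n3
  n1 = 0\{b,c}\{b} → ·
  n2 = (d.0)\{b,c} → --d--▸ n4
  n3 = c.((rec X. c.(c.(X + X) + a.c.X) + (a.0\{b,c}\{b} + b.(d.0)\{b,c})) + (rec X. c.(c.(X + X) + a.c.X) + (a.0\{b,c}\{b} + b.(d.0)\{b,c}))) + a.c.(rec X. c.(c.(X + X) + a.c.X) + (a.0\{b,c}\{b} + b.(d.0)\{b,c})) → --a--▸ n5, --c--▸ n6
  n4 = 0\{b,c} → ·
  n5 = c.(rec X. c.(c.(X + X) + a.c.X) + (a.0\{b,c}\{b} + b.(d.0)\{b,c})) → --c--▸ n0
  n6 = (rec X. c.(c.(X + X) + a.c.X) + (a.0\{b,c}\{b} + b.(d.0)\{b,c})) + (rec X. c.(c.(X + X) + a.c.X) + (a.0\{b,c}\{b} + b.(d.0)\{b,c})) → --a--▸ n1, --b--▸ n2, --c--▸ n3
Bisimilarity quotient blocks:
  B0 = {m0, m6, n0, n6}
  B1 = {m1, m4, n1, n4}
  B2 = {m2, n2}
  B3 = {m3, n3}
  B4 = {m5, n5}
m0 ∈ B0, n0 ∈ B0 → same block
Bisimilar ⇒ trace-equivalent.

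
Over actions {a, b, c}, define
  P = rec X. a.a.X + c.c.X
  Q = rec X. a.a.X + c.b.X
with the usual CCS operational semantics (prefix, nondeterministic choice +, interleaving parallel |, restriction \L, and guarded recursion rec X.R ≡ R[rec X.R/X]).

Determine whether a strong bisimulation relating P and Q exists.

Reachable graph of P (3 states):
  u0 = rec X. a.a.X + c.c.X → --a--▸ u1, --c--▸ u2
  u1 = a.(rec X. a.a.X + c.c.X) → --a--▸ u0
  u2 = c.(rec X. a.a.X + c.c.X) → --c--▸ u0
Reachable graph of Q (3 states):
  v0 = rec X. a.a.X + c.b.X → --a--▸ v1, --c--▸ v2
  v1 = a.(rec X. a.a.X + c.b.X) → --a--▸ v0
  v2 = b.(rec X. a.a.X + c.b.X) → --b--▸ v0
Bisimilarity quotient blocks:
  B0 = {u0}
  B1 = {u2}
  B2 = {u1}
  B3 = {v0}
  B4 = {v2}
  B5 = {v1}
u0 ∈ B0, v0 ∈ B3 → different blocks

not bisimilar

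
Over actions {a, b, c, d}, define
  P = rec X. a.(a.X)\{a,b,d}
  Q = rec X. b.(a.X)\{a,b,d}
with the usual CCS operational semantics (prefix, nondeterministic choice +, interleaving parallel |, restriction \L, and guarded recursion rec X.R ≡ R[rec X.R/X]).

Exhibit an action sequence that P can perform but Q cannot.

LTS(P): 2 reachable states
  s0 = rec X. a.(a.X)\{a,b,d} has moves =a=> s1
  s1 = (a.(rec X. a.(a.X)\{a,b,d}))\{a,b,d} has moves (no moves)
LTS(Q): 2 reachable states
  t0 = rec X. b.(a.X)\{a,b,d} has moves =b=> t1
  t1 = (a.(rec X. b.(a.X)\{a,b,d}))\{a,b,d} has moves (no moves)
Executing a from P (initial set {s0}):
  [1] a ⇒ {s1}
  ✓ P
Executing a from Q (initial set {t0}):
  [1] a ⇒ no successor for Q

a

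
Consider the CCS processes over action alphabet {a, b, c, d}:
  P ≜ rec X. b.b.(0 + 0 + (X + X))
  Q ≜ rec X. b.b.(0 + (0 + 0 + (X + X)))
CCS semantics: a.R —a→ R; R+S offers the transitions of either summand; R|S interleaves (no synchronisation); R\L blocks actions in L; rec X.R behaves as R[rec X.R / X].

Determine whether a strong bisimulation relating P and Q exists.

P's transition system — 3 states:
  u0 = rec X. b.b.(0 + 0 + (X + X)) ⊢ --b--▸ u1
  u1 = b.(0 + 0 + ((rec X. b.b.(0 + 0 + (X + X))) + (rec X. b.b.(0 + 0 + (X + X))))) ⊢ --b--▸ u2
  u2 = 0 + 0 + ((rec X. b.b.(0 + 0 + (X + X))) + (rec X. b.b.(0 + 0 + (X + X)))) ⊢ --b--▸ u1
Q's transition system — 3 states:
  v0 = rec X. b.b.(0 + (0 + 0 + (X + X))) ⊢ --b--▸ v1
  v1 = b.(0 + (0 + 0 + ((rec X. b.b.(0 + (0 + 0 + (X + X)))) + (rec X. b.b.(0 + (0 + 0 + (X + X))))))) ⊢ --b--▸ v2
  v2 = 0 + (0 + 0 + ((rec X. b.b.(0 + (0 + 0 + (X + X)))) + (rec X. b.b.(0 + (0 + 0 + (X + X)))))) ⊢ --b--▸ v1
Partition-refinement fixed point:
  B0 = {u0, u1, u2, v0, v1, v2}
u0 ∈ B0, v0 ∈ B0 → same block

P ~ Q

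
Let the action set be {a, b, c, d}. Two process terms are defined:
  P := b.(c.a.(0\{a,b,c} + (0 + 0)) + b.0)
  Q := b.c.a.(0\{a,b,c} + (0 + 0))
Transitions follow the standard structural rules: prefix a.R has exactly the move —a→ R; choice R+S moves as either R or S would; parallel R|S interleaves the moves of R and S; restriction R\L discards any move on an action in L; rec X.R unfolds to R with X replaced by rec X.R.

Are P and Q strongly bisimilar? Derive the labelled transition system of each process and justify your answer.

LTS(P): 5 reachable states
  s0 = b.(c.a.(0\{a,b,c} + (0 + 0)) + b.0) has moves --b--▸ s1
  s1 = c.a.(0\{a,b,c} + (0 + 0)) + b.0 has moves --b--▸ s2, --c--▸ s3
  s2 = 0 has moves ∅
  s3 = a.(0\{a,b,c} + (0 + 0)) has moves --a--▸ s4
  s4 = 0\{a,b,c} + (0 + 0) has moves ∅
LTS(Q): 4 reachable states
  t0 = b.c.a.(0\{a,b,c} + (0 + 0)) has moves --b--▸ t1
  t1 = c.a.(0\{a,b,c} + (0 + 0)) has moves --c--▸ t2
  t2 = a.(0\{a,b,c} + (0 + 0)) has moves --a--▸ t3
  t3 = 0\{a,b,c} + (0 + 0) has moves ∅
Bisimilarity quotient blocks:
  B0 = {s0}
  B1 = {s1}
  B2 = {s3, t2}
  B3 = {s2, s4, t3}
  B4 = {t0}
  B5 = {t1}
s0 ∈ B0, t0 ∈ B4 → different blocks

not bisimilar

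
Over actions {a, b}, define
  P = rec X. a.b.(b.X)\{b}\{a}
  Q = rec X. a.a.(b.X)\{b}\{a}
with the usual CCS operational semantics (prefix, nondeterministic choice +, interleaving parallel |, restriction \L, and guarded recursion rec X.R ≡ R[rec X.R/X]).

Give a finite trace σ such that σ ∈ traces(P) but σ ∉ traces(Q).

P's transition system — 3 states:
  m0 = rec X. a.b.(b.X)\{b}\{a} ⊢ =a=> m1
  m1 = b.(b.(rec X. a.b.(b.X)\{b}\{a}))\{b}\{a} ⊢ =b=> m2
  m2 = (b.(rec X. a.b.(b.X)\{b}\{a}))\{b}\{a} ⊢ ·
Q's transition system — 3 states:
  n0 = rec X. a.a.(b.X)\{b}\{a} ⊢ =a=> n1
  n1 = a.(b.(rec X. a.a.(b.X)\{b}\{a}))\{b}\{a} ⊢ =a=> n2
  n2 = (b.(rec X. a.a.(b.X)\{b}\{a}))\{b}\{a} ⊢ ·
Trace ⟨ab⟩ through P, begin at {m0}:
  [1] a ⇒ {m1}
  [2] b ⇒ {m2}
  — P admits the full trace.
Trace ⟨ab⟩ through Q, begin at {n0}:
  [1] a ⇒ {n1}
  [2] b ⇒ ∅  — Q cannot continue

ab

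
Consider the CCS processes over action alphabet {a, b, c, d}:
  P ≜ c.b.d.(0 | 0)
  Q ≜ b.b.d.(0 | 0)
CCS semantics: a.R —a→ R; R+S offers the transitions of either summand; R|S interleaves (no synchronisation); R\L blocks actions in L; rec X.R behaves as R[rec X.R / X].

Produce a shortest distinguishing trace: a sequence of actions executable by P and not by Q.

P's transition system — 4 states:
  p0 = c.b.d.(0 | 0) has moves ··c··> p1
  p1 = b.d.(0 | 0) has moves ··b··> p2
  p2 = d.(0 | 0) has moves ··d··> p3
  p3 = 0 | 0 has moves stopped
Q's transition system — 4 states:
  q0 = b.b.d.(0 | 0) has moves ··b··> q1
  q1 = b.d.(0 | 0) has moves ··b··> q2
  q2 = d.(0 | 0) has moves ··d··> q3
  q3 = 0 | 0 has moves stopped
Run σ = ⟨c⟩ on P: start {p0}
  after c @ step 1: {p1}
  — P admits the full trace.
Run σ = ⟨c⟩ on Q: start {q0}
  after c @ step 1: no successor for Q

c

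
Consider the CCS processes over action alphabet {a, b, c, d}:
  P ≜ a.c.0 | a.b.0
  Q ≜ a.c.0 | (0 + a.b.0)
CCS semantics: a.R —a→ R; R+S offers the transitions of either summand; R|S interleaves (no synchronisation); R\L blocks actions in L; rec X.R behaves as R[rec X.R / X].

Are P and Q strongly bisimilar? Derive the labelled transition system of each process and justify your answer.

YES

LTS(P): 9 reachable states
  p0 = a.c.0 | a.b.0 | —a→ p1, —a→ p2
  p1 = a.c.0 | b.0 | —a→ p3, —b→ p4
  p2 = c.0 | a.b.0 | —a→ p3, —c→ p5
  p3 = c.0 | b.0 | —b→ p6, —c→ p7
  p4 = a.c.0 | 0 | —a→ p6
  p5 = 0 | a.b.0 | —a→ p7
  p6 = c.0 | 0 | —c→ p8
  p7 = 0 | b.0 | —b→ p8
  p8 = 0 | 0 | deadlocked
LTS(Q): 9 reachable states
  q0 = a.c.0 | (0 + a.b.0) | —a→ q1, —a→ q2
  q1 = a.c.0 | b.0 | —a→ q3, —b→ q4
  q2 = c.0 | (0 + a.b.0) | —a→ q3, —c→ q5
  q3 = c.0 | b.0 | —b→ q6, —c→ q7
  q4 = a.c.0 | 0 | —a→ q6
  q5 = 0 | (0 + a.b.0) | —a→ q7
  q6 = c.0 | 0 | —c→ q8
  q7 = 0 | b.0 | —b→ q8
  q8 = 0 | 0 | deadlocked
Coarsest stable partition (strong bisimilarity classes):
  B0 = {p0, q0}
  B1 = {p1, q1}
  B2 = {p3, q3}
  B3 = {p7, q7}
  B4 = {p8, q8}
  B5 = {p6, q6}
  B6 = {p4, q4}
  B7 = {p2, q2}
  B8 = {p5, q5}
p0 ∈ B0, q0 ∈ B0 → same block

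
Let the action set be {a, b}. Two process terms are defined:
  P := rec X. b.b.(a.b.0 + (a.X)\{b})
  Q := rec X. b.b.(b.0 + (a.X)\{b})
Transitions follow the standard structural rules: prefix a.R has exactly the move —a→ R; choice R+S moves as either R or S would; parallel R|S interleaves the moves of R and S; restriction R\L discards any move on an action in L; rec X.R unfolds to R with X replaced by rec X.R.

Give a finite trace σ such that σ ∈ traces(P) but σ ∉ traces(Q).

bbab

LTS(P): 6 reachable states
  s0 = rec X. b.b.(a.b.0 + (a.X)\{b}) has moves —b→ s1
  s1 = b.(a.b.0 + (a.(rec X. b.b.(a.b.0 + (a.X)\{b})))\{b}) has moves —b→ s2
  s2 = a.b.0 + (a.(rec X. b.b.(a.b.0 + (a.X)\{b})))\{b} has moves —a→ s3, —a→ s4
  s3 = (rec X. b.b.(a.b.0 + (a.X)\{b}))\{b} has moves deadlocked
  s4 = b.0 has moves —b→ s5
  s5 = 0 has moves deadlocked
LTS(Q): 5 reachable states
  t0 = rec X. b.b.(b.0 + (a.X)\{b}) has moves —b→ t1
  t1 = b.(b.0 + (a.(rec X. b.b.(b.0 + (a.X)\{b})))\{b}) has moves —b→ t2
  t2 = b.0 + (a.(rec X. b.b.(b.0 + (a.X)\{b})))\{b} has moves —a→ t3, —b→ t4
  t3 = (rec X. b.b.(b.0 + (a.X)\{b}))\{b} has moves deadlocked
  t4 = 0 has moves deadlocked
Trace ⟨bbab⟩ through P, begin at {s0}:
  [1] b ⇒ {s1}
  [2] b ⇒ {s2}
  [3] a ⇒ {s3, s4}
  [4] b ⇒ {s5}
  ✓ P
Trace ⟨bbab⟩ through Q, begin at {t0}:
  [1] b ⇒ {t1}
  [2] b ⇒ {t2}
  [3] a ⇒ {t3}
  [4] b ⇒ ∅ (Q stuck)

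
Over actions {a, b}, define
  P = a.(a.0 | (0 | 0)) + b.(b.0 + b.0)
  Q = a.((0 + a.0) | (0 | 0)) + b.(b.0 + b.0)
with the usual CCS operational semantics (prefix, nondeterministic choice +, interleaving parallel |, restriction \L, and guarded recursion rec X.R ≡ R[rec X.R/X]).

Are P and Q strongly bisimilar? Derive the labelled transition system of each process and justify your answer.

P's transition system — 5 states:
  u0 = a.(a.0 | (0 | 0)) + b.(b.0 + b.0) → -a-> u1, -b-> u2
  u1 = a.0 | (0 | 0) → -a-> u3
  u2 = b.0 + b.0 → -b-> u4
  u3 = 0 | (0 | 0) → stopped
  u4 = 0 → stopped
Q's transition system — 5 states:
  v0 = a.((0 + a.0) | (0 | 0)) + b.(b.0 + b.0) → -a-> v1, -b-> v2
  v1 = (0 + a.0) | (0 | 0) → -a-> v3
  v2 = b.0 + b.0 → -b-> v4
  v3 = 0 | (0 | 0) → stopped
  v4 = 0 → stopped
Bisimilarity quotient blocks:
  B0 = {u0, v0}
  B1 = {u1, v1}
  B2 = {u3, u4, v3, v4}
  B3 = {u2, v2}
u0 ∈ B0, v0 ∈ B0 → same block

bisimilar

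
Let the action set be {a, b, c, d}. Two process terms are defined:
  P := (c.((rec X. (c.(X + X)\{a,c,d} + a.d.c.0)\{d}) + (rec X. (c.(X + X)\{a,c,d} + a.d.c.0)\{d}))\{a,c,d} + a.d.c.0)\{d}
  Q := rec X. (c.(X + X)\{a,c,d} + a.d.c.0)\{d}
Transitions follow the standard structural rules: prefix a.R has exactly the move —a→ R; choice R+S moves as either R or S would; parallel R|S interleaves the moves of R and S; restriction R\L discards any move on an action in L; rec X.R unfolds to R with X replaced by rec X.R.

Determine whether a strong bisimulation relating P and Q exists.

YES

Reachable graph of P (3 states):
  m0 = (c.((rec X. (c.(X + X)\{a,c,d} + a.d.c.0)\{d}) + (rec X. (c.(X + X)\{a,c,d} + a.d.c.0)\{d}))\{a,c,d} + a.d.c.0)\{d} | —a→ m1, —c→ m2
  m1 = (d.c.0)\{d} | stopped
  m2 = ((rec X. (c.(X + X)\{a,c,d} + a.d.c.0)\{d}) + (rec X. (c.(X + X)\{a,c,d} + a.d.c.0)\{d}))\{a,c,d}\{d} | stopped
Reachable graph of Q (3 states):
  n0 = rec X. (c.(X + X)\{a,c,d} + a.d.c.0)\{d} | —a→ n1, —c→ n2
  n1 = (d.c.0)\{d} | stopped
  n2 = ((rec X. (c.(X + X)\{a,c,d} + a.d.c.0)\{d}) + (rec X. (c.(X + X)\{a,c,d} + a.d.c.0)\{d}))\{a,c,d}\{d} | stopped
Bisimilarity quotient blocks:
  B0 = {m0, n0}
  B1 = {m1, m2, n1, n2}
m0 ∈ B0, n0 ∈ B0 → same block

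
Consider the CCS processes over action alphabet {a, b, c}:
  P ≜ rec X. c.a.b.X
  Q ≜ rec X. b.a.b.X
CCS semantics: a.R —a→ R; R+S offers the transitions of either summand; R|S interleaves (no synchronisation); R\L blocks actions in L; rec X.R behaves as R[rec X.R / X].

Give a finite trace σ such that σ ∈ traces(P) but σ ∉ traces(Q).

c

LTS(P): 3 reachable states
  m0 = rec X. c.a.b.X ⊢ =c=> m1
  m1 = a.b.(rec X. c.a.b.X) ⊢ =a=> m2
  m2 = b.(rec X. c.a.b.X) ⊢ =b=> m0
LTS(Q): 3 reachable states
  n0 = rec X. b.a.b.X ⊢ =b=> n1
  n1 = a.b.(rec X. b.a.b.X) ⊢ =a=> n2
  n2 = b.(rec X. b.a.b.X) ⊢ =b=> n0
Run σ = ⟨c⟩ on P: start {m0}
  after c @ step 1: {m1}
  ✓ P
Run σ = ⟨c⟩ on Q: start {n0}
  after c @ step 1: no successor for Q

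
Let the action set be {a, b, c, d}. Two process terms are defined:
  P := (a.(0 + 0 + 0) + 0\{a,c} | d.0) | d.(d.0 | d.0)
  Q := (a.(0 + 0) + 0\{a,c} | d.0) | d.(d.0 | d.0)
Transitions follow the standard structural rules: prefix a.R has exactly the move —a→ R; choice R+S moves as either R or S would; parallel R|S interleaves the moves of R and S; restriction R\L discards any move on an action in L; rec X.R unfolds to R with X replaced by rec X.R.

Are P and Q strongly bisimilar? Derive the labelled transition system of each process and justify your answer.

P ~ Q

LTS(P): 15 reachable states
  m0 = (a.(0 + 0 + 0) + 0\{a,c} | d.0) | d.(d.0 | d.0) → —a→ m1, —d→ m2, —d→ m3
  m1 = (0 + 0 + 0) | d.(d.0 | d.0) → —d→ m4
  m2 = (a.(0 + 0 + 0) + 0\{a,c} | d.0) | (d.0 | d.0) → —a→ m4, —d→ m5, —d→ m6, —d→ m7
  m3 = 0\{a,c} | 0 | d.(d.0 | d.0) → —d→ m7
  m4 = (0 + 0 + 0) | (d.0 | d.0) → —d→ m8, —d→ m9
  m5 = (a.(0 + 0 + 0) + 0\{a,c} | d.0) | (0 | d.0) → —a→ m8, —d→ m10, —d→ m11
  m6 = (a.(0 + 0 + 0) + 0\{a,c} | d.0) | (d.0 | 0) → —a→ m9, —d→ m10, —d→ m12
  m7 = 0\{a,c} | 0 | (d.0 | d.0) → —d→ m11, —d→ m12
  m8 = (0 + 0 + 0) | (0 | d.0) → —d→ m13
  m9 = (0 + 0 + 0) | (d.0 | 0) → —d→ m13
  m10 = (a.(0 + 0 + 0) + 0\{a,c} | d.0) | (0 | 0) → —a→ m13, —d→ m14
  m11 = 0\{a,c} | 0 | (0 | d.0) → —d→ m14
  m12 = 0\{a,c} | 0 | (d.0 | 0) → —d→ m14
  m13 = (0 + 0 + 0) | (0 | 0) → deadlocked
  m14 = 0\{a,c} | 0 | (0 | 0) → deadlocked
LTS(Q): 15 reachable states
  n0 = (a.(0 + 0) + 0\{a,c} | d.0) | d.(d.0 | d.0) → —a→ n1, —d→ n2, —d→ n3
  n1 = (0 + 0) | d.(d.0 | d.0) → —d→ n4
  n2 = (a.(0 + 0) + 0\{a,c} | d.0) | (d.0 | d.0) → —a→ n4, —d→ n5, —d→ n6, —d→ n7
  n3 = 0\{a,c} | 0 | d.(d.0 | d.0) → —d→ n7
  n4 = (0 + 0) | (d.0 | d.0) → —d→ n8, —d→ n9
  n5 = (a.(0 + 0) + 0\{a,c} | d.0) | (0 | d.0) → —a→ n8, —d→ n10, —d→ n11
  n6 = (a.(0 + 0) + 0\{a,c} | d.0) | (d.0 | 0) → —a→ n9, —d→ n10, —d→ n12
  n7 = 0\{a,c} | 0 | (d.0 | d.0) → —d→ n11, —d→ n12
  n8 = (0 + 0) | (0 | d.0) → —d→ n13
  n9 = (0 + 0) | (d.0 | 0) → —d→ n13
  n10 = (a.(0 + 0) + 0\{a,c} | d.0) | (0 | 0) → —a→ n13, —d→ n14
  n11 = 0\{a,c} | 0 | (0 | d.0) → —d→ n14
  n12 = 0\{a,c} | 0 | (d.0 | 0) → —d→ n14
  n13 = (0 + 0) | (0 | 0) → deadlocked
  n14 = 0\{a,c} | 0 | (0 | 0) → deadlocked
Partition-refinement fixed point:
  B0 = {m0, n0}
  B1 = {m2, n2}
  B2 = {m5, m6, n5, n6}
  B3 = {m11, m12, m8, m9, n11, n12, n8, n9}
  B4 = {m13, m14, n13, n14}
  B5 = {m10, n10}
  B6 = {m4, m7, n4, n7}
  B7 = {m1, m3, n1, n3}
m0 ∈ B0, n0 ∈ B0 → same block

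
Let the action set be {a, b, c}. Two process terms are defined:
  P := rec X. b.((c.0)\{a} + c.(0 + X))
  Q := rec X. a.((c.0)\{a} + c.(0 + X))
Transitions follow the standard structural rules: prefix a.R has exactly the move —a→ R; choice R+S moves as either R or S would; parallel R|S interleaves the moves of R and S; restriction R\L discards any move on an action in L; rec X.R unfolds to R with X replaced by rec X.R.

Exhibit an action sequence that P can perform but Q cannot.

P's transition system — 4 states:
  u0 = rec X. b.((c.0)\{a} + c.(0 + X)) has moves --b--▸ u1
  u1 = (c.0)\{a} + c.(0 + (rec X. b.((c.0)\{a} + c.(0 + X)))) has moves --c--▸ u2, --c--▸ u3
  u2 = 0 + (rec X. b.((c.0)\{a} + c.(0 + X))) has moves --b--▸ u1
  u3 = 0\{a} has moves (no moves)
Q's transition system — 4 states:
  v0 = rec X. a.((c.0)\{a} + c.(0 + X)) has moves --a--▸ v1
  v1 = (c.0)\{a} + c.(0 + (rec X. a.((c.0)\{a} + c.(0 + X)))) has moves --c--▸ v2, --c--▸ v3
  v2 = 0 + (rec X. a.((c.0)\{a} + c.(0 + X))) has moves --a--▸ v1
  v3 = 0\{a} has moves (no moves)
Executing b from P (initial set {u0}):
  step 1 (b): {u1}
  — P admits the full trace.
Executing b from Q (initial set {v0}):
  step 1 (b): ∅  — Q cannot continue

b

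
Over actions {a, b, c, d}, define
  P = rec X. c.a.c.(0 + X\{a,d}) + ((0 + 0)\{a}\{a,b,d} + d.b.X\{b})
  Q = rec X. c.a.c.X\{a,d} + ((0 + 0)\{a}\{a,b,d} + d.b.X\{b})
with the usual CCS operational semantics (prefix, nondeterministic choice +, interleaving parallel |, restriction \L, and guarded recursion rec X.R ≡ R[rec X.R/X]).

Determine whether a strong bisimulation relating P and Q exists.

YES

Reachable graph of P (12 states):
  s0 = rec X. c.a.c.(0 + X\{a,d}) + ((0 + 0)\{a}\{a,b,d} + d.b.X\{b}) has moves =c=> s1, =d=> s2
  s1 = a.c.(0 + (rec X. c.a.c.(0 + X\{a,d}) + ((0 + 0)\{a}\{a,b,d} + d.b.X\{b}))\{a,d}) has moves =a=> s3
  s2 = b.(rec X. c.a.c.(0 + X\{a,d}) + ((0 + 0)\{a}\{a,b,d} + d.b.X\{b}))\{b} has moves =b=> s4
  s3 = c.(0 + (rec X. c.a.c.(0 + X\{a,d}) + ((0 + 0)\{a}\{a,b,d} + d.b.X\{b}))\{a,d}) has moves =c=> s5
  s4 = (rec X. c.a.c.(0 + X\{a,d}) + ((0 + 0)\{a}\{a,b,d} + d.b.X\{b}))\{b} has moves =c=> s6, =d=> s7
  s5 = 0 + (rec X. c.a.c.(0 + X\{a,d}) + ((0 + 0)\{a}\{a,b,d} + d.b.X\{b}))\{a,d} has moves =c=> s8
  s6 = (a.c.(0 + (rec X. c.a.c.(0 + X\{a,d}) + ((0 + 0)\{a}\{a,b,d} + d.b.X\{b}))\{a,d}))\{b} has moves =a=> s9
  s7 = (b.(rec X. c.a.c.(0 + X\{a,d}) + ((0 + 0)\{a}\{a,b,d} + d.b.X\{b}))\{b})\{b} has moves (no moves)
  s8 = (a.c.(0 + (rec X. c.a.c.(0 + X\{a,d}) + ((0 + 0)\{a}\{a,b,d} + d.b.X\{b}))\{a,d}))\{a,d} has moves (no moves)
  s9 = (c.(0 + (rec X. c.a.c.(0 + X\{a,d}) + ((0 + 0)\{a}\{a,b,d} + d.b.X\{b}))\{a,d}))\{b} has moves =c=> s10
  s10 = (0 + (rec X. c.a.c.(0 + X\{a,d}) + ((0 + 0)\{a}\{a,b,d} + d.b.X\{b}))\{a,d})\{b} has moves =c=> s11
  s11 = (a.c.(0 + (rec X. c.a.c.(0 + X\{a,d}) + ((0 + 0)\{a}\{a,b,d} + d.b.X\{b}))\{a,d}))\{a,d}\{b} has moves (no moves)
Reachable graph of Q (12 states):
  t0 = rec X. c.a.c.X\{a,d} + ((0 + 0)\{a}\{a,b,d} + d.b.X\{b}) has moves =c=> t1, =d=> t2
  t1 = a.c.(rec X. c.a.c.X\{a,d} + ((0 + 0)\{a}\{a,b,d} + d.b.X\{b}))\{a,d} has moves =a=> t3
  t2 = b.(rec X. c.a.c.X\{a,d} + ((0 + 0)\{a}\{a,b,d} + d.b.X\{b}))\{b} has moves =b=> t4
  t3 = c.(rec X. c.a.c.X\{a,d} + ((0 + 0)\{a}\{a,b,d} + d.b.X\{b}))\{a,d} has moves =c=> t5
  t4 = (rec X. c.a.c.X\{a,d} + ((0 + 0)\{a}\{a,b,d} + d.b.X\{b}))\{b} has moves =c=> t6, =d=> t7
  t5 = (rec X. c.a.c.X\{a,d} + ((0 + 0)\{a}\{a,b,d} + d.b.X\{b}))\{a,d} has moves =c=> t8
  t6 = (a.c.(rec X. c.a.c.X\{a,d} + ((0 + 0)\{a}\{a,b,d} + d.b.X\{b}))\{a,d})\{b} has moves =a=> t9
  t7 = (b.(rec X. c.a.c.X\{a,d} + ((0 + 0)\{a}\{a,b,d} + d.b.X\{b}))\{b})\{b} has moves (no moves)
  t8 = (a.c.(rec X. c.a.c.X\{a,d} + ((0 + 0)\{a}\{a,b,d} + d.b.X\{b}))\{a,d})\{a,d} has moves (no moves)
  t9 = (c.(rec X. c.a.c.X\{a,d} + ((0 + 0)\{a}\{a,b,d} + d.b.X\{b}))\{a,d})\{b} has moves =c=> t10
  t10 = (rec X. c.a.c.X\{a,d} + ((0 + 0)\{a}\{a,b,d} + d.b.X\{b}))\{a,d}\{b} has moves =c=> t11
  t11 = (a.c.(rec X. c.a.c.X\{a,d} + ((0 + 0)\{a}\{a,b,d} + d.b.X\{b}))\{a,d})\{a,d}\{b} has moves (no moves)
Coarsest stable partition (strong bisimilarity classes):
  B0 = {s0, t0}
  B1 = {s2, t2}
  B2 = {s4, t4}
  B3 = {s11, s7, s8, t11, t7, t8}
  B4 = {s1, s6, t1, t6}
  B5 = {s3, s9, t3, t9}
  B6 = {s10, s5, t10, t5}
s0 ∈ B0, t0 ∈ B0 → same block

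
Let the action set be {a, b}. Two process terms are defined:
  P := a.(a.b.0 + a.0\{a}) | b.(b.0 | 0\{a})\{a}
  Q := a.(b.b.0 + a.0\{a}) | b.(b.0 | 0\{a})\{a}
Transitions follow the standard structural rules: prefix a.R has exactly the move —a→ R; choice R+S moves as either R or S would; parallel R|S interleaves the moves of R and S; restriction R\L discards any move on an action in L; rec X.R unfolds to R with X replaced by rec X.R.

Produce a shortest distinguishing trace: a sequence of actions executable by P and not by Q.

aabbb

Reachable graph of P (15 states):
  u0 = a.(a.b.0 + a.0\{a}) | b.(b.0 | 0\{a})\{a} → —a→ u1, —b→ u2
  u1 = (a.b.0 + a.0\{a}) | b.(b.0 | 0\{a})\{a} → —a→ u3, —a→ u4, —b→ u5
  u2 = a.(a.b.0 + a.0\{a}) | (b.0 | 0\{a})\{a} → —a→ u5, —b→ u6
  u3 = 0\{a} | b.(b.0 | 0\{a})\{a} → —b→ u7
  u4 = b.0 | b.(b.0 | 0\{a})\{a} → —b→ u8, —b→ u9
  u5 = (a.b.0 + a.0\{a}) | (b.0 | 0\{a})\{a} → —a→ u7, —a→ u9, —b→ u10
  u6 = a.(a.b.0 + a.0\{a}) | (0 | 0\{a})\{a} → —a→ u10
  u7 = 0\{a} | (b.0 | 0\{a})\{a} → —b→ u11
  u8 = 0 | b.(b.0 | 0\{a})\{a} → —b→ u12
  u9 = b.0 | (b.0 | 0\{a})\{a} → —b→ u12, —b→ u13
  u10 = (a.b.0 + a.0\{a}) | (0 | 0\{a})\{a} → —a→ u11, —a→ u13
  u11 = 0\{a} | (0 | 0\{a})\{a} → ·
  u12 = 0 | (b.0 | 0\{a})\{a} → —b→ u14
  u13 = b.0 | (0 | 0\{a})\{a} → —b→ u14
  u14 = 0 | (0 | 0\{a})\{a} → ·
Reachable graph of Q (15 states):
  v0 = a.(b.b.0 + a.0\{a}) | b.(b.0 | 0\{a})\{a} → —a→ v1, —b→ v2
  v1 = (b.b.0 + a.0\{a}) | b.(b.0 | 0\{a})\{a} → —a→ v3, —b→ v4, —b→ v5
  v2 = a.(b.b.0 + a.0\{a}) | (b.0 | 0\{a})\{a} → —a→ v4, —b→ v6
  v3 = 0\{a} | b.(b.0 | 0\{a})\{a} → —b→ v7
  v4 = (b.b.0 + a.0\{a}) | (b.0 | 0\{a})\{a} → —a→ v7, —b→ v8, —b→ v9
  v5 = b.0 | b.(b.0 | 0\{a})\{a} → —b→ v10, —b→ v9
  v6 = a.(b.b.0 + a.0\{a}) | (0 | 0\{a})\{a} → —a→ v8
  v7 = 0\{a} | (b.0 | 0\{a})\{a} → —b→ v11
  v8 = (b.b.0 + a.0\{a}) | (0 | 0\{a})\{a} → —a→ v11, —b→ v12
  v9 = b.0 | (b.0 | 0\{a})\{a} → —b→ v12, —b→ v13
  v10 = 0 | b.(b.0 | 0\{a})\{a} → —b→ v13
  v11 = 0\{a} | (0 | 0\{a})\{a} → ·
  v12 = b.0 | (0 | 0\{a})\{a} → —b→ v14
  v13 = 0 | (b.0 | 0\{a})\{a} → —b→ v14
  v14 = 0 | (0 | 0\{a})\{a} → ·
Executing aabbb from P (initial set {u0}):
  [1] a ⇒ {u1}
  [2] a ⇒ {u3, u4}
  [3] b ⇒ {u7, u8, u9}
  [4] b ⇒ {u11, u12, u13}
  [5] b ⇒ {u14}
  P completes σ.
Executing aabbb from Q (initial set {v0}):
  [1] a ⇒ {v1}
  [2] a ⇒ {v3}
  [3] b ⇒ {v7}
  [4] b ⇒ {v11}
  [5] b ⇒ no successor for Q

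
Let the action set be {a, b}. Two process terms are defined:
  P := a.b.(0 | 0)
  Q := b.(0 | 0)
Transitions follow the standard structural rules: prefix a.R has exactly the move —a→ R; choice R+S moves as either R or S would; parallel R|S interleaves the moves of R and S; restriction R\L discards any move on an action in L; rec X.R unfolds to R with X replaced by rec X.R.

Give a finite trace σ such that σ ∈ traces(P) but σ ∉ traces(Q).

a

P's transition system — 3 states:
  p0 = a.b.(0 | 0) → —a→ p1
  p1 = b.(0 | 0) → —b→ p2
  p2 = 0 | 0 → stopped
Q's transition system — 2 states:
  q0 = b.(0 | 0) → —b→ q1
  q1 = 0 | 0 → stopped
Executing a from P (initial set {p0}):
  step 1 (a): {p1}
  — P admits the full trace.
Executing a from Q (initial set {q0}):
  step 1 (a): ∅  — Q cannot continue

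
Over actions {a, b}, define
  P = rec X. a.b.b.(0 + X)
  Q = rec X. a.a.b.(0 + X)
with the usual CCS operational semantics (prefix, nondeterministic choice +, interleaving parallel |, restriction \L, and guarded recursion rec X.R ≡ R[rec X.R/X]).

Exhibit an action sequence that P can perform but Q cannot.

ab

P's transition system — 4 states:
  p0 = rec X. a.b.b.(0 + X) | =a=> p1
  p1 = b.b.(0 + (rec X. a.b.b.(0 + X))) | =b=> p2
  p2 = b.(0 + (rec X. a.b.b.(0 + X))) | =b=> p3
  p3 = 0 + (rec X. a.b.b.(0 + X)) | =a=> p1
Q's transition system — 4 states:
  q0 = rec X. a.a.b.(0 + X) | =a=> q1
  q1 = a.b.(0 + (rec X. a.a.b.(0 + X))) | =a=> q2
  q2 = b.(0 + (rec X. a.a.b.(0 + X))) | =b=> q3
  q3 = 0 + (rec X. a.a.b.(0 + X)) | =a=> q1
Trace ⟨ab⟩ through P, begin at {p0}:
  after a @ step 1: {p1}
  after b @ step 2: {p2}
  — P admits the full trace.
Trace ⟨ab⟩ through Q, begin at {q0}:
  after a @ step 1: {q1}
  after b @ step 2: ∅  — Q cannot continue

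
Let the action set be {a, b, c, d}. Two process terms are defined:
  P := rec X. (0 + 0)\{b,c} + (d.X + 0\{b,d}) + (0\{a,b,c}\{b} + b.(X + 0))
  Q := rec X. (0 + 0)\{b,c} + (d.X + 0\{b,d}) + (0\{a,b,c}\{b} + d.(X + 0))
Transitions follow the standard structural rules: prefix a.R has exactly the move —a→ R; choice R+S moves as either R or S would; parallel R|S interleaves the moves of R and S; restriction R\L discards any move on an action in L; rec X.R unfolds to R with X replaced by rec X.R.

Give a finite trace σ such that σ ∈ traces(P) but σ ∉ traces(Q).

b

Reachable graph of P (2 states):
  u0 = rec X. (0 + 0)\{b,c} + (d.X + 0\{b,d}) + (0\{a,b,c}\{b} + b.(X + 0)) | ··b··> u1, ··d··> u0
  u1 = (rec X. (0 + 0)\{b,c} + (d.X + 0\{b,d}) + (0\{a,b,c}\{b} + b.(X + 0))) + 0 | ··b··> u1, ··d··> u0
Reachable graph of Q (2 states):
  v0 = rec X. (0 + 0)\{b,c} + (d.X + 0\{b,d}) + (0\{a,b,c}\{b} + d.(X + 0)) | ··d··> v0, ··d··> v1
  v1 = (rec X. (0 + 0)\{b,c} + (d.X + 0\{b,d}) + (0\{a,b,c}\{b} + d.(X + 0))) + 0 | ··d··> v0, ··d··> v1
Executing b from P (initial set {u0}):
  after b @ step 1: {u1}
  P completes σ.
Executing b from Q (initial set {v0}):
  after b @ step 1: ∅  — Q cannot continue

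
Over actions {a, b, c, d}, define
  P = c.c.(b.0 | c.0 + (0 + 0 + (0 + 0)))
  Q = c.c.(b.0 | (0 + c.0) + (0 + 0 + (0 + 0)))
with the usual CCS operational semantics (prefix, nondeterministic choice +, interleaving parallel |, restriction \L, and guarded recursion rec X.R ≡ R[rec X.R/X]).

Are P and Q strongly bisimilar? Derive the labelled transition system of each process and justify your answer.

Reachable graph of P (6 states):
  u0 = c.c.(b.0 | c.0 + (0 + 0 + (0 + 0))) | -c-> u1
  u1 = c.(b.0 | c.0 + (0 + 0 + (0 + 0))) | -c-> u2
  u2 = b.0 | c.0 + (0 + 0 + (0 + 0)) | -b-> u3, -c-> u4
  u3 = 0 | c.0 | -c-> u5
  u4 = b.0 | 0 | -b-> u5
  u5 = 0 | 0 | ·
Reachable graph of Q (6 states):
  v0 = c.c.(b.0 | (0 + c.0) + (0 + 0 + (0 + 0))) | -c-> v1
  v1 = c.(b.0 | (0 + c.0) + (0 + 0 + (0 + 0))) | -c-> v2
  v2 = b.0 | (0 + c.0) + (0 + 0 + (0 + 0)) | -b-> v3, -c-> v4
  v3 = 0 | (0 + c.0) | -c-> v5
  v4 = b.0 | 0 | -b-> v5
  v5 = 0 | 0 | ·
Bisimilarity quotient blocks:
  B0 = {u0, v0}
  B1 = {u1, v1}
  B2 = {u2, v2}
  B3 = {u3, v3}
  B4 = {u5, v5}
  B5 = {u4, v4}
u0 ∈ B0, v0 ∈ B0 → same block

bisimilar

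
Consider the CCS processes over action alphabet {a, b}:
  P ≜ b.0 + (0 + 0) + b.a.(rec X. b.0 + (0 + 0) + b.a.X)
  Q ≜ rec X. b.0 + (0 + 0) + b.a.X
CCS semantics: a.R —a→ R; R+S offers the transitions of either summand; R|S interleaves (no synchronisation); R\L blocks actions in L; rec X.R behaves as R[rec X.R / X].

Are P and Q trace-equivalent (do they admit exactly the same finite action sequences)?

YES

LTS(P): 4 reachable states
  s0 = b.0 + (0 + 0) + b.a.(rec X. b.0 + (0 + 0) + b.a.X) has moves --b--▸ s1, --b--▸ s2
  s1 = 0 has moves (no moves)
  s2 = a.(rec X. b.0 + (0 + 0) + b.a.X) has moves --a--▸ s3
  s3 = rec X. b.0 + (0 + 0) + b.a.X has moves --b--▸ s1, --b--▸ s2
LTS(Q): 3 reachable states
  t0 = rec X. b.0 + (0 + 0) + b.a.X has moves --b--▸ t1, --b--▸ t2
  t1 = 0 has moves (no moves)
  t2 = a.(rec X. b.0 + (0 + 0) + b.a.X) has moves --a--▸ t0
Coarsest stable partition (strong bisimilarity classes):
  B0 = {s0, s3, t0}
  B1 = {s2, t2}
  B2 = {s1, t1}
s0 ∈ B0, t0 ∈ B0 → same block
Bisimilar ⇒ trace-equivalent.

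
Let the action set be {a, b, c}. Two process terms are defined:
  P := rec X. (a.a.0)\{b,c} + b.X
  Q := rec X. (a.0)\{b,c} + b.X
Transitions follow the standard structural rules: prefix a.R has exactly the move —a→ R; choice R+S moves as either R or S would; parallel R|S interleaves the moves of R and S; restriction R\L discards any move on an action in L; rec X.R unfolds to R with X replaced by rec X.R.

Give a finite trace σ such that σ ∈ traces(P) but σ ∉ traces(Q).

aa

Reachable graph of P (3 states):
  s0 = rec X. (a.a.0)\{b,c} + b.X has moves -a-> s1, -b-> s0
  s1 = (a.0)\{b,c} has moves -a-> s2
  s2 = 0\{b,c} has moves (no moves)
Reachable graph of Q (2 states):
  t0 = rec X. (a.0)\{b,c} + b.X has moves -a-> t1, -b-> t0
  t1 = 0\{b,c} has moves (no moves)
Executing aa from P (initial set {s0}):
  after a @ step 1: {s1}
  after a @ step 2: {s2}
  ✓ P
Executing aa from Q (initial set {t0}):
  after a @ step 1: {t1}
  after a @ step 2: ∅  — Q cannot continue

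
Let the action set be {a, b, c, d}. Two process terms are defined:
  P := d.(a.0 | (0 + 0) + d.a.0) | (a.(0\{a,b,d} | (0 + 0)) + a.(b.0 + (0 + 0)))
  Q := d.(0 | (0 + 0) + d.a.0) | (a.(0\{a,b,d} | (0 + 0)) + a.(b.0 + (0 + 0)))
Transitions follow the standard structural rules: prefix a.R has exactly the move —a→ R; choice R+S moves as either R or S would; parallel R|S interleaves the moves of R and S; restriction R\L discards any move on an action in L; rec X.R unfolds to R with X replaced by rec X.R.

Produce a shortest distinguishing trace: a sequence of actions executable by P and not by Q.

ada

Reachable graph of P (20 states):
  m0 = d.(a.0 | (0 + 0) + d.a.0) | (a.(0\{a,b,d} | (0 + 0)) + a.(b.0 + (0 + 0))) ⊢ —a→ m1, —a→ m2, —d→ m3
  m1 = d.(a.0 | (0 + 0) + d.a.0) | (0\{a,b,d} | (0 + 0)) ⊢ —d→ m4
  m2 = d.(a.0 | (0 + 0) + d.a.0) | (b.0 + (0 + 0)) ⊢ —b→ m5, —d→ m6
  m3 = (a.0 | (0 + 0) + d.a.0) | (a.(0\{a,b,d} | (0 + 0)) + a.(b.0 + (0 + 0))) ⊢ —a→ m4, —a→ m6, —a→ m7, —d→ m8
  m4 = (a.0 | (0 + 0) + d.a.0) | (0\{a,b,d} | (0 + 0)) ⊢ —a→ m9, —d→ m10
  m5 = d.(a.0 | (0 + 0) + d.a.0) | 0 ⊢ —d→ m11
  m6 = (a.0 | (0 + 0) + d.a.0) | (b.0 + (0 + 0)) ⊢ —a→ m12, —b→ m11, —d→ m13
  m7 = 0 | (0 + 0) | (a.(0\{a,b,d} | (0 + 0)) + a.(b.0 + (0 + 0))) ⊢ —a→ m12, —a→ m9
  m8 = a.0 | (a.(0\{a,b,d} | (0 + 0)) + a.(b.0 + (0 + 0))) ⊢ —a→ m10, —a→ m13, —a→ m14
  m9 = 0 | (0 + 0) | (0\{a,b,d} | (0 + 0)) ⊢ ∅
  m10 = a.0 | (0\{a,b,d} | (0 + 0)) ⊢ —a→ m15
  m11 = (a.0 | (0 + 0) + d.a.0) | 0 ⊢ —a→ m16, —d→ m17
  m12 = 0 | (0 + 0) | (b.0 + (0 + 0)) ⊢ —b→ m16
  m13 = a.0 | (b.0 + (0 + 0)) ⊢ —a→ m18, —b→ m17
  m14 = 0 | (a.(0\{a,b,d} | (0 + 0)) + a.(b.0 + (0 + 0))) ⊢ —a→ m15, —a→ m18
  m15 = 0 | (0\{a,b,d} | (0 + 0)) ⊢ ∅
  m16 = 0 | (0 + 0) | 0 ⊢ ∅
  m17 = a.0 | 0 ⊢ —a→ m19
  m18 = 0 | (b.0 + (0 + 0)) ⊢ —b→ m19
  m19 = 0 | 0 ⊢ ∅
Reachable graph of Q (16 states):
  n0 = d.(0 | (0 + 0) + d.a.0) | (a.(0\{a,b,d} | (0 + 0)) + a.(b.0 + (0 + 0))) ⊢ —a→ n1, —a→ n2, —d→ n3
  n1 = d.(0 | (0 + 0) + d.a.0) | (0\{a,b,d} | (0 + 0)) ⊢ —d→ n4
  n2 = d.(0 | (0 + 0) + d.a.0) | (b.0 + (0 + 0)) ⊢ —b→ n5, —d→ n6
  n3 = (0 | (0 + 0) + d.a.0) | (a.(0\{a,b,d} | (0 + 0)) + a.(b.0 + (0 + 0))) ⊢ —a→ n4, —a→ n6, —d→ n7
  n4 = (0 | (0 + 0) + d.a.0) | (0\{a,b,d} | (0 + 0)) ⊢ —d→ n8
  n5 = d.(0 | (0 + 0) + d.a.0) | 0 ⊢ —d→ n9
  n6 = (0 | (0 + 0) + d.a.0) | (b.0 + (0 + 0)) ⊢ —b→ n9, —d→ n10
  n7 = a.0 | (a.(0\{a,b,d} | (0 + 0)) + a.(b.0 + (0 + 0))) ⊢ —a→ n10, —a→ n11, —a→ n8
  n8 = a.0 | (0\{a,b,d} | (0 + 0)) ⊢ —a→ n12
  n9 = (0 | (0 + 0) + d.a.0) | 0 ⊢ —d→ n13
  n10 = a.0 | (b.0 + (0 + 0)) ⊢ —a→ n14, —b→ n13
  n11 = 0 | (a.(0\{a,b,d} | (0 + 0)) + a.(b.0 + (0 + 0))) ⊢ —a→ n12, —a→ n14
  n12 = 0 | (0\{a,b,d} | (0 + 0)) ⊢ ∅
  n13 = a.0 | 0 ⊢ —a→ n15
  n14 = 0 | (b.0 + (0 + 0)) ⊢ —b→ n15
  n15 = 0 | 0 ⊢ ∅
Run σ = ⟨ada⟩ on P: start {m0}
  [1] a ⇒ {m1, m2}
  [2] d ⇒ {m4, m6}
  [3] a ⇒ {m12, m9}
  ✓ P
Run σ = ⟨ada⟩ on Q: start {n0}
  [1] a ⇒ {n1, n2}
  [2] d ⇒ {n4, n6}
  [3] a ⇒ ∅  — Q cannot continue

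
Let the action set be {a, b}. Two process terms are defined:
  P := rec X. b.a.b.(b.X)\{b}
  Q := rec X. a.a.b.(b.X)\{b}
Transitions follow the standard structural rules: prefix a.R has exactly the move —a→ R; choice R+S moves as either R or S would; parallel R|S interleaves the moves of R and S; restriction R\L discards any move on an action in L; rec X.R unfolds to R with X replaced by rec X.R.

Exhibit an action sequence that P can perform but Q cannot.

P's transition system — 4 states:
  m0 = rec X. b.a.b.(b.X)\{b} → —b→ m1
  m1 = a.b.(b.(rec X. b.a.b.(b.X)\{b}))\{b} → —a→ m2
  m2 = b.(b.(rec X. b.a.b.(b.X)\{b}))\{b} → —b→ m3
  m3 = (b.(rec X. b.a.b.(b.X)\{b}))\{b} → ∅
Q's transition system — 4 states:
  n0 = rec X. a.a.b.(b.X)\{b} → —a→ n1
  n1 = a.b.(b.(rec X. a.a.b.(b.X)\{b}))\{b} → —a→ n2
  n2 = b.(b.(rec X. a.a.b.(b.X)\{b}))\{b} → —b→ n3
  n3 = (b.(rec X. a.a.b.(b.X)\{b}))\{b} → ∅
Run σ = ⟨b⟩ on P: start {m0}
  step 1 (b): {m1}
  P completes σ.
Run σ = ⟨b⟩ on Q: start {n0}
  step 1 (b): ∅ (Q stuck)

b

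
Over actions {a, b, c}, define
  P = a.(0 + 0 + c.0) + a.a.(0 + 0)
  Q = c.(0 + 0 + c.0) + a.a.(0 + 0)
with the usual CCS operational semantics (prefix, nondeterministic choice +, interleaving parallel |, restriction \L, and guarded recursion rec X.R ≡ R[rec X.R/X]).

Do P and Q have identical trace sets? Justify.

NO — witness ⟨ac⟩

Reachable graph of P (5 states):
  s0 = a.(0 + 0 + c.0) + a.a.(0 + 0) | =a=> s1, =a=> s2
  s1 = 0 + 0 + c.0 | =c=> s3
  s2 = a.(0 + 0) | =a=> s4
  s3 = 0 | ·
  s4 = 0 + 0 | ·
Reachable graph of Q (5 states):
  t0 = c.(0 + 0 + c.0) + a.a.(0 + 0) | =a=> t1, =c=> t2
  t1 = a.(0 + 0) | =a=> t3
  t2 = 0 + 0 + c.0 | =c=> t4
  t3 = 0 + 0 | ·
  t4 = 0 | ·
Trace ⟨ac⟩ through P, begin at {s0}:
  step 1 (a): {s1, s2}
  step 2 (c): {s3}
  P completes σ.
Trace ⟨ac⟩ through Q, begin at {t0}:
  step 1 (a): {t1}
  step 2 (c): no successor for Q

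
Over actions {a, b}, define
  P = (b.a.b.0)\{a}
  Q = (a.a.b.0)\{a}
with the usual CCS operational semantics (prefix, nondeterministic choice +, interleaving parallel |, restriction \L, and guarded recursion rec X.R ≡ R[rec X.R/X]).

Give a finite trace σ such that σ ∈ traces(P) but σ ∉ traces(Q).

b

P's transition system — 2 states:
  s0 = (b.a.b.0)\{a} | ··b··> s1
  s1 = (a.b.0)\{a} | ·
Q's transition system — 1 states:
  t0 = (a.a.b.0)\{a} | ·
Trace ⟨b⟩ through P, begin at {s0}:
  [1] b ⇒ {s1}
  ✓ P
Trace ⟨b⟩ through Q, begin at {t0}:
  [1] b ⇒ no successor for Q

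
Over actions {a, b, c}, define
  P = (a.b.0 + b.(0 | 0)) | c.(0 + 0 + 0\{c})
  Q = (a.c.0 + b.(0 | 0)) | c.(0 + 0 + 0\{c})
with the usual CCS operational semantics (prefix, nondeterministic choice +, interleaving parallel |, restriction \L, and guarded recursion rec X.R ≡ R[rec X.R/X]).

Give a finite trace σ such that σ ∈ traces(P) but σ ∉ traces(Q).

ab

Reachable graph of P (8 states):
  u0 = (a.b.0 + b.(0 | 0)) | c.(0 + 0 + 0\{c}) ⊢ =a=> u1, =b=> u2, =c=> u3
  u1 = b.0 | c.(0 + 0 + 0\{c}) ⊢ =b=> u4, =c=> u5
  u2 = 0 | 0 | c.(0 + 0 + 0\{c}) ⊢ =c=> u6
  u3 = (a.b.0 + b.(0 | 0)) | (0 + 0 + 0\{c}) ⊢ =a=> u5, =b=> u6
  u4 = 0 | c.(0 + 0 + 0\{c}) ⊢ =c=> u7
  u5 = b.0 | (0 + 0 + 0\{c}) ⊢ =b=> u7
  u6 = 0 | 0 | (0 + 0 + 0\{c}) ⊢ ∅
  u7 = 0 | (0 + 0 + 0\{c}) ⊢ ∅
Reachable graph of Q (8 states):
  v0 = (a.c.0 + b.(0 | 0)) | c.(0 + 0 + 0\{c}) ⊢ =a=> v1, =b=> v2, =c=> v3
  v1 = c.0 | c.(0 + 0 + 0\{c}) ⊢ =c=> v4, =c=> v5
  v2 = 0 | 0 | c.(0 + 0 + 0\{c}) ⊢ =c=> v6
  v3 = (a.c.0 + b.(0 | 0)) | (0 + 0 + 0\{c}) ⊢ =a=> v5, =b=> v6
  v4 = 0 | c.(0 + 0 + 0\{c}) ⊢ =c=> v7
  v5 = c.0 | (0 + 0 + 0\{c}) ⊢ =c=> v7
  v6 = 0 | 0 | (0 + 0 + 0\{c}) ⊢ ∅
  v7 = 0 | (0 + 0 + 0\{c}) ⊢ ∅
Run σ = ⟨ab⟩ on P: start {u0}
  step 1 (a): {u1}
  step 2 (b): {u4}
  P completes σ.
Run σ = ⟨ab⟩ on Q: start {v0}
  step 1 (a): {v1}
  step 2 (b): no successor for Q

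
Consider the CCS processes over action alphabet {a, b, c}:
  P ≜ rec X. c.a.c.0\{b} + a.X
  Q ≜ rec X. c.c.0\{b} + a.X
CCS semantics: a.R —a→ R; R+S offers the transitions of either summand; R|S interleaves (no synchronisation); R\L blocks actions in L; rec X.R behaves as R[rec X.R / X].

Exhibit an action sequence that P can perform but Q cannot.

ca

Reachable graph of P (4 states):
  p0 = rec X. c.a.c.0\{b} + a.X ⊢ ··a··> p0, ··c··> p1
  p1 = a.c.0\{b} ⊢ ··a··> p2
  p2 = c.0\{b} ⊢ ··c··> p3
  p3 = 0\{b} ⊢ ∅
Reachable graph of Q (3 states):
  q0 = rec X. c.c.0\{b} + a.X ⊢ ··a··> q0, ··c··> q1
  q1 = c.0\{b} ⊢ ··c··> q2
  q2 = 0\{b} ⊢ ∅
Trace ⟨ca⟩ through P, begin at {p0}:
  step 1 (c): {p1}
  step 2 (a): {p2}
  — P admits the full trace.
Trace ⟨ca⟩ through Q, begin at {q0}:
  step 1 (c): {q1}
  step 2 (a): no successor for Q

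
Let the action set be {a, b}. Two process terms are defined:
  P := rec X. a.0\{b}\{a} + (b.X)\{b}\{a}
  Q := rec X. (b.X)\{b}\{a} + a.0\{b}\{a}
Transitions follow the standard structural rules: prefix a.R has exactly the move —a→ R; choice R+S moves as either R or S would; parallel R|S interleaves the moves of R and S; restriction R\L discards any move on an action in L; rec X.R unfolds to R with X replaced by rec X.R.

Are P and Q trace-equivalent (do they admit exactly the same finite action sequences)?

trace-equivalent

LTS(P): 2 reachable states
  s0 = rec X. a.0\{b}\{a} + (b.X)\{b}\{a} :: ··a··> s1
  s1 = 0\{b}\{a} :: (no moves)
LTS(Q): 2 reachable states
  t0 = rec X. (b.X)\{b}\{a} + a.0\{b}\{a} :: ··a··> t1
  t1 = 0\{b}\{a} :: (no moves)
Partition-refinement fixed point:
  B0 = {s0, t0}
  B1 = {s1, t1}
s0 ∈ B0, t0 ∈ B0 → same block
Bisimilar ⇒ trace-equivalent.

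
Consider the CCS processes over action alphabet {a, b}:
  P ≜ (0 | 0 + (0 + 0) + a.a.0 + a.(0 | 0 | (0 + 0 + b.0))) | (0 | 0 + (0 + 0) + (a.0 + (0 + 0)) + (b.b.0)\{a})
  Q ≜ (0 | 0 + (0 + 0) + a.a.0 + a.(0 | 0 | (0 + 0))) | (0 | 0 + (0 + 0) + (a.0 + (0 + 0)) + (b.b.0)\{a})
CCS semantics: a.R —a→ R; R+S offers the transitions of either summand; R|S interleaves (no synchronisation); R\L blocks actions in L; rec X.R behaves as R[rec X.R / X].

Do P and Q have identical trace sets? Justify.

P's transition system — 20 states:
  u0 = (0 | 0 + (0 + 0) + a.a.0 + a.(0 | 0 | (0 + 0 + b.0))) | (0 | 0 + (0 + 0) + (a.0 + (0 + 0)) + (b.b.0)\{a}) has moves -a-> u1, -a-> u2, -a-> u3, -b-> u4
  u1 = (0 | 0 + (0 + 0) + a.a.0 + a.(0 | 0 | (0 + 0 + b.0))) | 0 has moves -a-> u5, -a-> u6
  u2 = 0 | 0 | (0 + 0 + b.0) | (0 | 0 + (0 + 0) + (a.0 + (0 + 0)) + (b.b.0)\{a}) has moves -a-> u5, -b-> u7, -b-> u8
  u3 = a.0 | (0 | 0 + (0 + 0) + (a.0 + (0 + 0)) + (b.b.0)\{a}) has moves -a-> u6, -a-> u9, -b-> u10
  u4 = (0 | 0 + (0 + 0) + a.a.0 + a.(0 | 0 | (0 + 0 + b.0))) | (b.0)\{a} has moves -a-> u10, -a-> u7, -b-> u11
  u5 = 0 | 0 | (0 + 0 + b.0) | 0 has moves -b-> u12
  u6 = a.0 | 0 has moves -a-> u13
  u7 = 0 | 0 | (0 + 0 + b.0) | (b.0)\{a} has moves -b-> u14, -b-> u15
  u8 = 0 | 0 | 0 | (0 | 0 + (0 + 0) + (a.0 + (0 + 0)) + (b.b.0)\{a}) has moves -a-> u12, -b-> u15
  u9 = 0 | (0 | 0 + (0 + 0) + (a.0 + (0 + 0)) + (b.b.0)\{a}) has moves -a-> u13, -b-> u16
  u10 = a.0 | (b.0)\{a} has moves -a-> u16, -b-> u17
  u11 = (0 | 0 + (0 + 0) + a.a.0 + a.(0 | 0 | (0 + 0 + b.0))) | 0\{a} has moves -a-> u14, -a-> u17
  u12 = 0 | 0 | 0 | 0 has moves deadlocked
  u13 = 0 | 0 has moves deadlocked
  u14 = 0 | 0 | (0 + 0 + b.0) | 0\{a} has moves -b-> u18
  u15 = 0 | 0 | 0 | (b.0)\{a} has moves -b-> u18
  u16 = 0 | (b.0)\{a} has moves -b-> u19
  u17 = a.0 | 0\{a} has moves -a-> u19
  u18 = 0 | 0 | 0 | 0\{a} has moves deadlocked
  u19 = 0 | 0\{a} has moves deadlocked
Q's transition system — 16 states:
  v0 = (0 | 0 + (0 + 0) + a.a.0 + a.(0 | 0 | (0 + 0))) | (0 | 0 + (0 + 0) + (a.0 + (0 + 0)) + (b.b.0)\{a}) has moves -a-> v1, -a-> v2, -a-> v3, -b-> v4
  v1 = (0 | 0 + (0 + 0) + a.a.0 + a.(0 | 0 | (0 + 0))) | 0 has moves -a-> v5, -a-> v6
  v2 = 0 | 0 | (0 + 0) | (0 | 0 + (0 + 0) + (a.0 + (0 + 0)) + (b.b.0)\{a}) has moves -a-> v5, -b-> v7
  v3 = a.0 | (0 | 0 + (0 + 0) + (a.0 + (0 + 0)) + (b.b.0)\{a}) has moves -a-> v6, -a-> v8, -b-> v9
  v4 = (0 | 0 + (0 + 0) + a.a.0 + a.(0 | 0 | (0 + 0))) | (b.0)\{a} has moves -a-> v7, -a-> v9, -b-> v10
  v5 = 0 | 0 | (0 + 0) | 0 has moves deadlocked
  v6 = a.0 | 0 has moves -a-> v11
  v7 = 0 | 0 | (0 + 0) | (b.0)\{a} has moves -b-> v12
  v8 = 0 | (0 | 0 + (0 + 0) + (a.0 + (0 + 0)) + (b.b.0)\{a}) has moves -a-> v11, -b-> v13
  v9 = a.0 | (b.0)\{a} has moves -a-> v13, -b-> v14
  v10 = (0 | 0 + (0 + 0) + a.a.0 + a.(0 | 0 | (0 + 0))) | 0\{a} has moves -a-> v12, -a-> v14
  v11 = 0 | 0 has moves deadlocked
  v12 = 0 | 0 | (0 + 0) | 0\{a} has moves deadlocked
  v13 = 0 | (b.0)\{a} has moves -b-> v15
  v14 = a.0 | 0\{a} has moves -a-> v15
  v15 = 0 | 0\{a} has moves deadlocked
Executing abbb from P (initial set {u0}):
  after a @ step 1: {u1, u2, u3}
  after b @ step 2: {u10, u7, u8}
  after b @ step 3: {u14, u15, u17}
  after b @ step 4: {u18}
  P completes σ.
Executing abbb from Q (initial set {v0}):
  after a @ step 1: {v1, v2, v3}
  after b @ step 2: {v7, v9}
  after b @ step 3: {v12, v14}
  after b @ step 4: ∅  — Q cannot continue

traces(P) ≠ traces(Q) — witness ⟨abbb⟩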